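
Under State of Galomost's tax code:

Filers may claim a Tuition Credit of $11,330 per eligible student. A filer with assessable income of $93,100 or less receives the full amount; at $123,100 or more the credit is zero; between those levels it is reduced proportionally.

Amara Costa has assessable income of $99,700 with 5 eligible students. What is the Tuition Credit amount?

Tuition Credit: base = 5 × $11,330 = $56,650. $99,700 is $6,600 into a $30,000 phase-out range, leaving 23,400/30,000 of the credit: $56,650 × 23,400/30,000 = $44,187.

$44,187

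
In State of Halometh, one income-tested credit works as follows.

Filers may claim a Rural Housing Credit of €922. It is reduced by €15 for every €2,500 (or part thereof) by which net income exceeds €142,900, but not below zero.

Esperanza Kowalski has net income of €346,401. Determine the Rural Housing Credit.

€0

Rural Housing Credit: income exceeds €142,900 by €203,501 → 82 increments × €15 = €1,230 ≥ base, so the credit is €0.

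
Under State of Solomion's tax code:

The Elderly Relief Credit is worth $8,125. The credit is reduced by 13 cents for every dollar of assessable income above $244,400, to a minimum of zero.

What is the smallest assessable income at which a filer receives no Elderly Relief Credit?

$306,900

The credit falls by 13% of each dollar above $244,400, so it reaches zero when the excess is $8,125 / 13% = $62,500: income = $244,400 + $62,500 = $306,900.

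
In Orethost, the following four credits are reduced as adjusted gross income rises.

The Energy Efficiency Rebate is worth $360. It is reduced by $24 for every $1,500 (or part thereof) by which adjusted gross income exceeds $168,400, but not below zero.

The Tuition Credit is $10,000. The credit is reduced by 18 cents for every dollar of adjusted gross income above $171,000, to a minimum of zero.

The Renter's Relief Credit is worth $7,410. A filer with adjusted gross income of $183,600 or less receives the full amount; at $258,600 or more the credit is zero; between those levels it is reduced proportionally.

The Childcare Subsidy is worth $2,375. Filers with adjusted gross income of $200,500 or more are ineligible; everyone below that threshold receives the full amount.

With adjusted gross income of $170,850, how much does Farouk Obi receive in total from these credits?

Energy Efficiency Rebate: income exceeds $168,400 by $2,450, which is 2 full-or-partial $1,500 increments; reduction = 2 × $24 = $48, leaving $312.
Tuition Credit: $170,850 is at or below the $171,000 threshold, so the full $10,000 applies.
Renter's Relief Credit: $170,850 is at or below the $183,600 threshold, so the full $7,410 applies.
Childcare Subsidy: $170,850 is below the $200,500 cutoff, so the full $2,375 applies.
Total: $312 + $10,000 + $7,410 + $2,375 = $20,097.

$20,097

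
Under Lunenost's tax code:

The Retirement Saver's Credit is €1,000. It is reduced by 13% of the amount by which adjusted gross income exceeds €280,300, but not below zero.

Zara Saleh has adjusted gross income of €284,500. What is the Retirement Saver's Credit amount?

€454

Retirement Saver's Credit: 13% of the €4,200 excess over €280,300 is €546; credit = €1,000 − €546 = €454.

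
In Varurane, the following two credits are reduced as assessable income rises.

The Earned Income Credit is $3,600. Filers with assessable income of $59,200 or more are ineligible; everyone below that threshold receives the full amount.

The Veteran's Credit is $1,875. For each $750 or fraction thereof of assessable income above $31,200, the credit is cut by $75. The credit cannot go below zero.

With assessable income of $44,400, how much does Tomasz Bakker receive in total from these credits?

$4,125

Earned Income Credit: $44,400 is below the $59,200 cutoff, so the full $3,600 applies.
Veteran's Credit: income exceeds $31,200 by $13,200, which is 18 full-or-partial $750 increments; reduction = 18 × $75 = $1,350, leaving $525.
Total: $3,600 + $525 = $4,125.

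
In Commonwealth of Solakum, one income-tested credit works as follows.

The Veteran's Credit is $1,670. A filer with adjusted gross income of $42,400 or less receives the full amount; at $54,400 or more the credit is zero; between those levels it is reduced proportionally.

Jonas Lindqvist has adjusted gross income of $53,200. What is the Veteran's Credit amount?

Veteran's Credit: $53,200 is $10,800 into a $12,000 phase-out range, leaving 1,200/12,000 of the credit: $1,670 × 1,200/12,000 = $167.

$167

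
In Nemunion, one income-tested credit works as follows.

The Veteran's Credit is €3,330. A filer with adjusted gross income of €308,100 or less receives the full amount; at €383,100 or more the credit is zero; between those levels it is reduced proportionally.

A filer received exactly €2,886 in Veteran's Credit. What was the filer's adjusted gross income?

€318,100

€2,886 is 2,886/3,330 of the full €3,330, so 444/3,330 of the €75,000 range has been used: income = €308,100 + €75,000 × 444/3,330 = €318,100.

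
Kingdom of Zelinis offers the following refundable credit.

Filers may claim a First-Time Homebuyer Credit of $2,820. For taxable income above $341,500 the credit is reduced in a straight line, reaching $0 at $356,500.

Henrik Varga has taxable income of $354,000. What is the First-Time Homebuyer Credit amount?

$470

First-Time Homebuyer Credit: $354,000 is $12,500 into a $15,000 phase-out range, leaving 2,500/15,000 of the credit: $2,820 × 2,500/15,000 = $470.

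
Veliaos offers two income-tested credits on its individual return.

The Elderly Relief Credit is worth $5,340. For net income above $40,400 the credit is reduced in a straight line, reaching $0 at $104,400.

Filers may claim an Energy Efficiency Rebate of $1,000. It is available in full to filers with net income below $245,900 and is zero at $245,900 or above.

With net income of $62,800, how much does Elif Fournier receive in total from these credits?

Elderly Relief Credit: $62,800 is $22,400 into a $64,000 phase-out range, leaving 41,600/64,000 of the credit: $5,340 × 41,600/64,000 = $3,471.
Energy Efficiency Rebate: $62,800 is below the $245,900 cutoff, so the full $1,000 applies.
Total: $3,471 + $1,000 = $4,471.

$4,471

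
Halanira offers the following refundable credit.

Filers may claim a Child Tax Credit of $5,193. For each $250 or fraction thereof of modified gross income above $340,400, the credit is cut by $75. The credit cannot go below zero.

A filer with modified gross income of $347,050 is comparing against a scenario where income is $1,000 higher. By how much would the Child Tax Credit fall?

$300

At $347,050 — income exceeds $340,400 by $6,650, which is 27 full-or-partial $250 increments; reduction = 27 × $75 = $2,025, leaving $3,168.
At $348,050 — income exceeds $340,400 by $7,650, which is 31 full-or-partial $250 increments; reduction = 31 × $75 = $2,325, leaving $2,868.
Lost: $3,168 − $2,868 = $300.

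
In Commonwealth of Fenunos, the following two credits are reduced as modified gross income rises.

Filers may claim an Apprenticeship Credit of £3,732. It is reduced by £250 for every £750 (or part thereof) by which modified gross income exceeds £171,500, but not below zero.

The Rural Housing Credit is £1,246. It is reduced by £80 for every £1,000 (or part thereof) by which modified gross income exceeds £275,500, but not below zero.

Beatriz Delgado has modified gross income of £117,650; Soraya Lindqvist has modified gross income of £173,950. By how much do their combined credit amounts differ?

£1,000

Beatriz (£117,650): Apprenticeship Credit: £117,650 is at or below the £171,500 threshold, so the full £3,732 applies. Rural Housing Credit: £117,650 is at or below the £275,500 threshold, so the full £1,246 applies. total £3,732 + £1,246 = £4,978
Soraya (£173,950): Apprenticeship Credit: income exceeds £171,500 by £2,450, which is 4 full-or-partial £750 increments; reduction = 4 × £250 = £1,000, leaving £2,732. Rural Housing Credit: £173,950 is at or below the £275,500 threshold, so the full £1,246 applies. total £2,732 + £1,246 = £3,978
Difference: |£4,978 − £3,978| = £1,000.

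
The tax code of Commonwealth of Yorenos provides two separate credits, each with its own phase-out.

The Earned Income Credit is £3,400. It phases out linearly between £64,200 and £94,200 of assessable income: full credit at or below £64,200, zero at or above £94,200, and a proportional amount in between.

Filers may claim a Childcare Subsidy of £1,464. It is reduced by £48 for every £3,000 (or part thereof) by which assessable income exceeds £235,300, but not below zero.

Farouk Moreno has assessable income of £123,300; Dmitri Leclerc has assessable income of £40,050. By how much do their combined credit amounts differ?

£3,400

Farouk (£123,300): Earned Income Credit: £123,300 is at or above £94,200, so the credit is £0. Childcare Subsidy: £123,300 is at or below the £235,300 threshold, so the full £1,464 applies. total £0 + £1,464 = £1,464
Dmitri (£40,050): Earned Income Credit: £40,050 is at or below the £64,200 threshold, so the full £3,400 applies. Childcare Subsidy: £40,050 is at or below the £235,300 threshold, so the full £1,464 applies. total £3,400 + £1,464 = £4,864
Difference: |£1,464 − £4,864| = £3,400.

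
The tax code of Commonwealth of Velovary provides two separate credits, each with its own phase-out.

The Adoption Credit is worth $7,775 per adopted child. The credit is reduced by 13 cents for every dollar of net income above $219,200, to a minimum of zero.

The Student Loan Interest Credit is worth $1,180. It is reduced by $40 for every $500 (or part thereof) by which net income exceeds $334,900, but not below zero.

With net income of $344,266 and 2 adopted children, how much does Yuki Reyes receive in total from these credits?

$420

Adoption Credit: base = 2 × $7,775 = $15,550. 13% of the $125,066 excess over $219,200 is $16,258.58 ≥ base, so the credit is $0.
Student Loan Interest Credit: income exceeds $334,900 by $9,366, which is 19 full-or-partial $500 increments; reduction = 19 × $40 = $760, leaving $420.
Total: $0 + $420 = $420.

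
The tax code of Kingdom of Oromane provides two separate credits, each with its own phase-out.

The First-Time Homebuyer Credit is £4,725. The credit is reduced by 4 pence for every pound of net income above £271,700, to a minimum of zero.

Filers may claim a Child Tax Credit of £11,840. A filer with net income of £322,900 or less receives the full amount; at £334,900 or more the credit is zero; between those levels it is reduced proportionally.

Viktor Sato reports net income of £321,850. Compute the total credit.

First-Time Homebuyer Credit: 4% of the £50,150 excess over £271,700 is £2,006; credit = £4,725 − £2,006 = £2,719.
Child Tax Credit: £321,850 is at or below the £322,900 threshold, so the full £11,840 applies.
Total: £2,719 + £11,840 = £14,559.

£14,559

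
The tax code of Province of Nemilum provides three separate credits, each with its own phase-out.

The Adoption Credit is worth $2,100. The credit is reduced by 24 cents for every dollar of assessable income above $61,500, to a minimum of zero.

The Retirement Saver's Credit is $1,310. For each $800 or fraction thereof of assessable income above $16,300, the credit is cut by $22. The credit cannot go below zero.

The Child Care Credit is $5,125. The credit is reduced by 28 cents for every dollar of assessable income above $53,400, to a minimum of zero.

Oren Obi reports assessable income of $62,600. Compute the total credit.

Adoption Credit: 24% of the $1,100 excess over $61,500 is $264; credit = $2,100 − $264 = $1,836.
Retirement Saver's Credit: income exceeds $16,300 by $46,300, which is 58 full-or-partial $800 increments; reduction = 58 × $22 = $1,276, leaving $34.
Child Care Credit: 28% of the $9,200 excess over $53,400 is $2,576; credit = $5,125 − $2,576 = $2,549.
Total: $1,836 + $34 + $2,549 = $4,419.

$4,419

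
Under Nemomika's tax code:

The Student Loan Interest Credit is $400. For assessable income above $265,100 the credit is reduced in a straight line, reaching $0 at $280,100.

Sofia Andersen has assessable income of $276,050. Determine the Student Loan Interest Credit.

$108

Student Loan Interest Credit: $276,050 is $10,950 into a $15,000 phase-out range, leaving 4,050/15,000 of the credit: $400 × 4,050/15,000 = $108.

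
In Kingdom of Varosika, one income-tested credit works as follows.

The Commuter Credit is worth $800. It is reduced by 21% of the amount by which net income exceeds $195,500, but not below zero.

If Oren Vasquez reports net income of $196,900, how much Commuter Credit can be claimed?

$506

Commuter Credit: 21% of the $1,400 excess over $195,500 is $294; credit = $800 − $294 = $506.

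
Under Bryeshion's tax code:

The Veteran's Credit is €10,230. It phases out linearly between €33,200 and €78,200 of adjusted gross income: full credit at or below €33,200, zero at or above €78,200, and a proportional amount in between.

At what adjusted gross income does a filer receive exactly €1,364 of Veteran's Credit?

€72,200

€1,364 is 1,364/10,230 of the full €10,230, so 8,866/10,230 of the €45,000 range has been used: income = €33,200 + €45,000 × 8,866/10,230 = €72,200.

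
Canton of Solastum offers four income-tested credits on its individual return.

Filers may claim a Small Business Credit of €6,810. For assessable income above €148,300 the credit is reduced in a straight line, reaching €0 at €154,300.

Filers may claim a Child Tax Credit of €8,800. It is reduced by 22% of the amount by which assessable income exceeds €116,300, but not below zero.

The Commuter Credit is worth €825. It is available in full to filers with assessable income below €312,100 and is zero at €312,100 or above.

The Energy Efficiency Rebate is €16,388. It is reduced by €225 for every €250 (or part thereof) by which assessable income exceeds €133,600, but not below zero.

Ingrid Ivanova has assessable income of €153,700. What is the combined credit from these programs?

€2,078

Small Business Credit: €153,700 is €5,400 into a €6,000 phase-out range, leaving 600/6,000 of the credit: €6,810 × 600/6,000 = €681.
Child Tax Credit: 22% of the €37,400 excess over €116,300 is €8,228; credit = €8,800 − €8,228 = €572.
Commuter Credit: €153,700 is below the €312,100 cutoff, so the full €825 applies.
Energy Efficiency Rebate: income exceeds €133,600 by €20,100 → 81 increments × €225 = €18,225 ≥ base, so the credit is €0.
Total: €681 + €572 + €825 + €0 = €2,078.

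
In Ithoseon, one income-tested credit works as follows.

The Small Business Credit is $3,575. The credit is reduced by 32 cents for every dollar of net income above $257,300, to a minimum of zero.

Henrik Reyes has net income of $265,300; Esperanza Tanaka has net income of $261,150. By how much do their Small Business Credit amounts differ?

Henrik ($265,300): Small Business Credit: 32% of the $8,000 excess over $257,300 is $2,560; credit = $3,575 − $2,560 = $1,015.
Esperanza ($261,150): Small Business Credit: 32% of the $3,850 excess over $257,300 is $1,232; credit = $3,575 − $1,232 = $2,343.
Difference: |$1,015 − $2,343| = $1,328.

$1,328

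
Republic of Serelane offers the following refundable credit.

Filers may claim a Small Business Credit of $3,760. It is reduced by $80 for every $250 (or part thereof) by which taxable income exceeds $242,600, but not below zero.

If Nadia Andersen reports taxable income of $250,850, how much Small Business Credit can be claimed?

$1,120

Small Business Credit: income exceeds $242,600 by $8,250, which is 33 full-or-partial $250 increments; reduction = 33 × $80 = $2,640, leaving $1,120.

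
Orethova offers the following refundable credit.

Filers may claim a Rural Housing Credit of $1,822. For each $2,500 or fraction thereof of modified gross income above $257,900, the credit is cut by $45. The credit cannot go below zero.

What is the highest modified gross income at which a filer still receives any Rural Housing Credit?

$357,900

After 40 increments the reduction is 40 × $45 = $1,800, leaving $22; one more increment wipes it out. Increment 40 ends at excess 40 × $2,500 = $100,000, so the highest qualifying income is $257,900 + $100,000 = $357,900.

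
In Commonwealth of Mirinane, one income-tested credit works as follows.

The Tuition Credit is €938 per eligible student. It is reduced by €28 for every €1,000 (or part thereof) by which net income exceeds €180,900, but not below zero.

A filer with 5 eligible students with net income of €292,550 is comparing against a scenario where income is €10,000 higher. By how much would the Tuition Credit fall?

€280

At €292,550 — base = 5 × €938 = €4,690. income exceeds €180,900 by €111,650, which is 112 full-or-partial €1,000 increments; reduction = 112 × €28 = €3,136, leaving €1,554.
At €302,550 — base = 5 × €938 = €4,690. income exceeds €180,900 by €121,650, which is 122 full-or-partial €1,000 increments; reduction = 122 × €28 = €3,416, leaving €1,274.
Lost: €1,554 − €1,274 = €280.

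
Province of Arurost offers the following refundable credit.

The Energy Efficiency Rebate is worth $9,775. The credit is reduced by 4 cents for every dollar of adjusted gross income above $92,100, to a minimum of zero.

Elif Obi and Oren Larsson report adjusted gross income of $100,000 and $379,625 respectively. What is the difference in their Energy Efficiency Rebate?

$9,459

Elif ($100,000): Energy Efficiency Rebate: 4% of the $7,900 excess over $92,100 is $316; credit = $9,775 − $316 = $9,459.
Oren ($379,625): Energy Efficiency Rebate: 4% of the $287,525 excess over $92,100 is $11,501 ≥ base, so the credit is $0.
Difference: |$9,459 − $0| = $9,459.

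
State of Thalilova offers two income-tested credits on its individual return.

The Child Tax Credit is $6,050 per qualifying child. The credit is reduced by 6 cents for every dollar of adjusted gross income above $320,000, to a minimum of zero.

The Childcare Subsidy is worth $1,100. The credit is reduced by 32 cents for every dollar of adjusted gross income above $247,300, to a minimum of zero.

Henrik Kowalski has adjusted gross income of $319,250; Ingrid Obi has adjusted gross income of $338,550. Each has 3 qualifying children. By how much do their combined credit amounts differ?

Henrik ($319,250): Child Tax Credit: base = 3 × $6,050 = $18,150. $319,250 is at or below the $320,000 threshold, so the full $18,150 applies. Childcare Subsidy: 32% of the $71,950 excess over $247,300 is $23,024 ≥ base, so the credit is $0. total $18,150 + $0 = $18,150
Ingrid ($338,550): Child Tax Credit: base = 3 × $6,050 = $18,150. 6% of the $18,550 excess over $320,000 is $1,113; credit = $18,150 − $1,113 = $17,037. Childcare Subsidy: 32% of the $91,250 excess over $247,300 is $29,200 ≥ base, so the credit is $0. total $17,037 + $0 = $17,037
Difference: |$18,150 − $17,037| = $1,113.

$1,113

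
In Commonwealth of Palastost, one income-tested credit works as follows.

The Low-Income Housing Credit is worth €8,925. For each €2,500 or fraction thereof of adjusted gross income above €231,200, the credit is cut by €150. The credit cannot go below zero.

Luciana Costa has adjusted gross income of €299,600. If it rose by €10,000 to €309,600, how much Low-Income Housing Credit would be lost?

At €299,600 — income exceeds €231,200 by €68,400, which is 28 full-or-partial €2,500 increments; reduction = 28 × €150 = €4,200, leaving €4,725.
At €309,600 — income exceeds €231,200 by €78,400, which is 32 full-or-partial €2,500 increments; reduction = 32 × €150 = €4,800, leaving €4,125.
Lost: €4,725 − €4,125 = €600.

€600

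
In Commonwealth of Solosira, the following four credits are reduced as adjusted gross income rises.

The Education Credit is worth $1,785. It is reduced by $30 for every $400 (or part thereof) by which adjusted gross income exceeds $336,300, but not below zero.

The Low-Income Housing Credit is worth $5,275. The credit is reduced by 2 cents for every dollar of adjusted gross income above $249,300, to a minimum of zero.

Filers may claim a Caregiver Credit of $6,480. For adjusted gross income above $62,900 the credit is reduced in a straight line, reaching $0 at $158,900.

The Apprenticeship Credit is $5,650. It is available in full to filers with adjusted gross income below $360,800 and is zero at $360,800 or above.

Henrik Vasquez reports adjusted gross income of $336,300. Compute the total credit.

Education Credit: $336,300 is at or below the $336,300 threshold, so the full $1,785 applies.
Low-Income Housing Credit: 2% of the $87,000 excess over $249,300 is $1,740; credit = $5,275 − $1,740 = $3,535.
Caregiver Credit: $336,300 is at or above $158,900, so the credit is $0.
Apprenticeship Credit: $336,300 is below the $360,800 cutoff, so the full $5,650 applies.
Total: $1,785 + $3,535 + $0 + $5,650 = $10,970.

$10,970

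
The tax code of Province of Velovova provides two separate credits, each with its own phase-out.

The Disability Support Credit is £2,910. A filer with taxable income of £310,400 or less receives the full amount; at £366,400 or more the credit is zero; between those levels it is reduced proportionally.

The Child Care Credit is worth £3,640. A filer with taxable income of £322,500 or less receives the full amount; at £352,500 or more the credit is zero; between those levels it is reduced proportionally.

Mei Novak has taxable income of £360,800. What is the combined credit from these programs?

£291

Disability Support Credit: £360,800 is £50,400 into a £56,000 phase-out range, leaving 5,600/56,000 of the credit: £2,910 × 5,600/56,000 = £291.
Child Care Credit: £360,800 is at or above £352,500, so the credit is £0.
Total: £291 + £0 = £291.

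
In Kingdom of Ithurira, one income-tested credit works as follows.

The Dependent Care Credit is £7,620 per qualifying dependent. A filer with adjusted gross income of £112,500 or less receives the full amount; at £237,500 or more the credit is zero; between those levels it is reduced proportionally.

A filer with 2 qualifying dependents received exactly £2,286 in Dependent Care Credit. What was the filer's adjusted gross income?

Full credit = 2 × £7,620 = £15,240.
£2,286 is 2,286/15,240 of the full £15,240, so 12,954/15,240 of the £125,000 range has been used: income = £112,500 + £125,000 × 12,954/15,240 = £218,750.

£218,750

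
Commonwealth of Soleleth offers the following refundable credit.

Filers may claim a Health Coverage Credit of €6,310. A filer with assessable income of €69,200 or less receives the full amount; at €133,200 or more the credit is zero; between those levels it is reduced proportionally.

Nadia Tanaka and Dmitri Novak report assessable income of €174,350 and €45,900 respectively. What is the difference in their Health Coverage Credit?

€6,310

Nadia (€174,350): Health Coverage Credit: €174,350 is at or above €133,200, so the credit is €0.
Dmitri (€45,900): Health Coverage Credit: €45,900 is at or below the €69,200 threshold, so the full €6,310 applies.
Difference: |€0 − €6,310| = €6,310.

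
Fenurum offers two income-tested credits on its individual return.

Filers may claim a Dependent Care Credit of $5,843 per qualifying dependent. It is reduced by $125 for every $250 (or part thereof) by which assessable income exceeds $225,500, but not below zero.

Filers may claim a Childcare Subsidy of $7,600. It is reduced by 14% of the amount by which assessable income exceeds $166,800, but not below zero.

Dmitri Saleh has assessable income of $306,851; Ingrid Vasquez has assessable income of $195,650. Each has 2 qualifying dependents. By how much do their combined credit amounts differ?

Dmitri ($306,851): Dependent Care Credit: base = 2 × $5,843 = $11,686. income exceeds $225,500 by $81,351 → 326 increments × $125 = $40,750 ≥ base, so the credit is $0. Childcare Subsidy: 14% of the $140,051 excess over $166,800 is $19,607.14 ≥ base, so the credit is $0. total $0 + $0 = $0
Ingrid ($195,650): Dependent Care Credit: base = 2 × $5,843 = $11,686. $195,650 is at or below the $225,500 threshold, so the full $11,686 applies. Childcare Subsidy: 14% of the $28,850 excess over $166,800 is $4,039; credit = $7,600 − $4,039 = $3,561. total $11,686 + $3,561 = $15,247
Difference: |$0 − $15,247| = $15,247.

$15,247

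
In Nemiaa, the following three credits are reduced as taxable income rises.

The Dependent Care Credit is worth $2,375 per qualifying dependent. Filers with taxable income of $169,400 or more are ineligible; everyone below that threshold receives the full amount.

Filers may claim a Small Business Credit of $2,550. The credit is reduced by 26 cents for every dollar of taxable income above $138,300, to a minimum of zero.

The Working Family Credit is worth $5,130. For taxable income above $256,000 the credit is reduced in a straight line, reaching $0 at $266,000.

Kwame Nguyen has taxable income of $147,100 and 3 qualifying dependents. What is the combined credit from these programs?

Dependent Care Credit: base = 3 × $2,375 = $7,125. $147,100 is below the $169,400 cutoff, so the full $7,125 applies.
Small Business Credit: 26% of the $8,800 excess over $138,300 is $2,288; credit = $2,550 − $2,288 = $262.
Working Family Credit: $147,100 is at or below the $256,000 threshold, so the full $5,130 applies.
Total: $7,125 + $262 + $5,130 = $12,517.

$12,517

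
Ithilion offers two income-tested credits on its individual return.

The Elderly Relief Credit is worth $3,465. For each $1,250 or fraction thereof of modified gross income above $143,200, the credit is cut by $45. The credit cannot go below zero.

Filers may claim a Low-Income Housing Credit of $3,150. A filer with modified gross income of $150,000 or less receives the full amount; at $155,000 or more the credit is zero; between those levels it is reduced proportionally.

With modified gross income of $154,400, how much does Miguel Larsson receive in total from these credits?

$3,438

Elderly Relief Credit: income exceeds $143,200 by $11,200, which is 9 full-or-partial $1,250 increments; reduction = 9 × $45 = $405, leaving $3,060.
Low-Income Housing Credit: $154,400 is $4,400 into a $5,000 phase-out range, leaving 600/5,000 of the credit: $3,150 × 600/5,000 = $378.
Total: $3,060 + $378 = $3,438.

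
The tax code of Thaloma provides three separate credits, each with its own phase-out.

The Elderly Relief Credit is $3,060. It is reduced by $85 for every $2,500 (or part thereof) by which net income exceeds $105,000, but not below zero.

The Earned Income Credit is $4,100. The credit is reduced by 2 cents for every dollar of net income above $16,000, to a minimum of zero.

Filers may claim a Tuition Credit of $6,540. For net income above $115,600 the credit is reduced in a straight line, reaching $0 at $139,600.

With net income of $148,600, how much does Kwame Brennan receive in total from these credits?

Elderly Relief Credit: income exceeds $105,000 by $43,600, which is 18 full-or-partial $2,500 increments; reduction = 18 × $85 = $1,530, leaving $1,530.
Earned Income Credit: 2% of the $132,600 excess over $16,000 is $2,652; credit = $4,100 − $2,652 = $1,448.
Tuition Credit: $148,600 is at or above $139,600, so the credit is $0.
Total: $1,530 + $1,448 + $0 = $2,978.

$2,978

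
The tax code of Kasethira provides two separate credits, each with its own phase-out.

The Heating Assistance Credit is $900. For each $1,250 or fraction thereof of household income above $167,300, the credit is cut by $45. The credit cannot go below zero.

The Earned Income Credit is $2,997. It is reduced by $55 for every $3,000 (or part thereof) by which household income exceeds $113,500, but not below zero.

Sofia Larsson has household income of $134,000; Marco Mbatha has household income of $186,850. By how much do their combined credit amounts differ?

Sofia ($134,000): Heating Assistance Credit: $134,000 is at or below the $167,300 threshold, so the full $900 applies. Earned Income Credit: income exceeds $113,500 by $20,500, which is 7 full-or-partial $3,000 increments; reduction = 7 × $55 = $385, leaving $2,612. total $900 + $2,612 = $3,512
Marco ($186,850): Heating Assistance Credit: income exceeds $167,300 by $19,550, which is 16 full-or-partial $1,250 increments; reduction = 16 × $45 = $720, leaving $180. Earned Income Credit: income exceeds $113,500 by $73,350, which is 25 full-or-partial $3,000 increments; reduction = 25 × $55 = $1,375, leaving $1,622. total $180 + $1,622 = $1,802
Difference: |$3,512 − $1,802| = $1,710.

$1,710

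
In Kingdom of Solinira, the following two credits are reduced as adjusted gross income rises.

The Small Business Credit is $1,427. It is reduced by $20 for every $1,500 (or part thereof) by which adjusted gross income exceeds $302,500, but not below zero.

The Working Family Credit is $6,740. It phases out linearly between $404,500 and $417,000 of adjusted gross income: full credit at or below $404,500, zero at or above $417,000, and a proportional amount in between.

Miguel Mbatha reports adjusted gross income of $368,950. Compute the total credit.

$7,267

Small Business Credit: income exceeds $302,500 by $66,450, which is 45 full-or-partial $1,500 increments; reduction = 45 × $20 = $900, leaving $527.
Working Family Credit: $368,950 is at or below the $404,500 threshold, so the full $6,740 applies.
Total: $527 + $6,740 = $7,267.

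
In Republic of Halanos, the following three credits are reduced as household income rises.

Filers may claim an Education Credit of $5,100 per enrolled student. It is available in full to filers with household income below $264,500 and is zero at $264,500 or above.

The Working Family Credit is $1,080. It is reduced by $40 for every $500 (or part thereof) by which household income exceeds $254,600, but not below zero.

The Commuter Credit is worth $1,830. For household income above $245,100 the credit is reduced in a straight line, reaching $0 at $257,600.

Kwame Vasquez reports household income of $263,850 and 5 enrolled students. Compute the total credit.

Education Credit: base = 5 × $5,100 = $25,500. $263,850 is below the $264,500 cutoff, so the full $25,500 applies.
Working Family Credit: income exceeds $254,600 by $9,250, which is 19 full-or-partial $500 increments; reduction = 19 × $40 = $760, leaving $320.
Commuter Credit: $263,850 is at or above $257,600, so the credit is $0.
Total: $25,500 + $320 + $0 = $25,820.

$25,820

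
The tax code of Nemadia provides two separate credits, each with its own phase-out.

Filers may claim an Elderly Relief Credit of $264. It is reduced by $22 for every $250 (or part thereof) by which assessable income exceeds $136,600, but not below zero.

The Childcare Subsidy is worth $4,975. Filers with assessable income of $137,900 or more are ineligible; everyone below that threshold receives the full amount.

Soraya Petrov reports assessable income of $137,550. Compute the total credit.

Elderly Relief Credit: income exceeds $136,600 by $950, which is 4 full-or-partial $250 increments; reduction = 4 × $22 = $88, leaving $176.
Childcare Subsidy: $137,550 is below the $137,900 cutoff, so the full $4,975 applies.
Total: $176 + $4,975 = $5,151.

$5,151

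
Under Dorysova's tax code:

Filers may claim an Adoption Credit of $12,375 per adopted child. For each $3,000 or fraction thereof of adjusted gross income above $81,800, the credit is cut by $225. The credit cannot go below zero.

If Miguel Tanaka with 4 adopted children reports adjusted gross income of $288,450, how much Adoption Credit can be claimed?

$33,975

Adoption Credit: base = 4 × $12,375 = $49,500. income exceeds $81,800 by $206,650, which is 69 full-or-partial $3,000 increments; reduction = 69 × $225 = $15,525, leaving $33,975.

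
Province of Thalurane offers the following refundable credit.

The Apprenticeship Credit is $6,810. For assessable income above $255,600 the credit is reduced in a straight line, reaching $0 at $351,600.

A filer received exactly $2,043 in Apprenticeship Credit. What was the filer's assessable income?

$2,043 is 2,043/6,810 of the full $6,810, so 4,767/6,810 of the $96,000 range has been used: income = $255,600 + $96,000 × 4,767/6,810 = $322,800.

$322,800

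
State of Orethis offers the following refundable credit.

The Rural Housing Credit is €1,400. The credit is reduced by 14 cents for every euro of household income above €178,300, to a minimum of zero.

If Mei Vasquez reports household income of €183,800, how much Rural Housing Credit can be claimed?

€630

Rural Housing Credit: 14% of the €5,500 excess over €178,300 is €770; credit = €1,400 − €770 = €630.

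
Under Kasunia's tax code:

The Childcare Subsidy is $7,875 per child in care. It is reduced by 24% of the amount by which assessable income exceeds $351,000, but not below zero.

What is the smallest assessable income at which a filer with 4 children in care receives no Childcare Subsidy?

$482,250

Full credit = 4 × $7,875 = $31,500.
The credit falls by 24% of each dollar above $351,000, so it reaches zero when the excess is $31,500 / 24% = $131,250: income = $351,000 + $131,250 = $482,250.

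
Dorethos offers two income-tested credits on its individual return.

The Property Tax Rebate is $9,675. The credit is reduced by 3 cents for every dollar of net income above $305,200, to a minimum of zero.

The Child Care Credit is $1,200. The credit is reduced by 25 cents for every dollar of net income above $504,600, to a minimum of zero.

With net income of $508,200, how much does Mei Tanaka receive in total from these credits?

$3,885

Property Tax Rebate: 3% of the $203,000 excess over $305,200 is $6,090; credit = $9,675 − $6,090 = $3,585.
Child Care Credit: 25% of the $3,600 excess over $504,600 is $900; credit = $1,200 − $900 = $300.
Total: $3,585 + $300 = $3,885.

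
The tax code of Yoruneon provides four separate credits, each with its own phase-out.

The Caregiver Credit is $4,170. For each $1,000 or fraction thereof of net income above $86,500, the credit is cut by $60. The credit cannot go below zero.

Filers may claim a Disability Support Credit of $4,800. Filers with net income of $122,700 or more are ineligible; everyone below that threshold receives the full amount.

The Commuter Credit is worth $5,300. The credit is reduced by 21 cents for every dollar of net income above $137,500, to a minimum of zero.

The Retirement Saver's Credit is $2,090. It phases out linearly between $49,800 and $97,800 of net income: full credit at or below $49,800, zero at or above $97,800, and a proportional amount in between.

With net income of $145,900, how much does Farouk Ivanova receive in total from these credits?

Caregiver Credit: income exceeds $86,500 by $59,400, which is 60 full-or-partial $1,000 increments; reduction = 60 × $60 = $3,600, leaving $570.
Disability Support Credit: $145,900 meets or exceeds the $122,700 cutoff, so the credit is $0.
Commuter Credit: 21% of the $8,400 excess over $137,500 is $1,764; credit = $5,300 − $1,764 = $3,536.
Retirement Saver's Credit: $145,900 is at or above $97,800, so the credit is $0.
Total: $570 + $0 + $3,536 + $0 = $4,106.

$4,106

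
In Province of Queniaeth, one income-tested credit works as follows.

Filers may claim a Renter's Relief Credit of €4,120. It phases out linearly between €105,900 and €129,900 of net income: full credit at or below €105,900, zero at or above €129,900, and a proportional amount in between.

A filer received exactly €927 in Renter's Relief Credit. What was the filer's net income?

€124,500

€927 is 927/4,120 of the full €4,120, so 3,193/4,120 of the €24,000 range has been used: income = €105,900 + €24,000 × 3,193/4,120 = €124,500.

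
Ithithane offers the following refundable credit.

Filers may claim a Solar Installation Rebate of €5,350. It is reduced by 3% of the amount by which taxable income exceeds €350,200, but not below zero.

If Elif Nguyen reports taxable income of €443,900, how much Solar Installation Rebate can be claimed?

€2,539

Solar Installation Rebate: 3% of the €93,700 excess over €350,200 is €2,811; credit = €5,350 − €2,811 = €2,539.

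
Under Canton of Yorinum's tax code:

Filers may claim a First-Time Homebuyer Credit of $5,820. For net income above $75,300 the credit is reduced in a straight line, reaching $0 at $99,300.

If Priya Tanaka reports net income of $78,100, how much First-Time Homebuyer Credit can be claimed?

$5,141

First-Time Homebuyer Credit: $78,100 is $2,800 into a $24,000 phase-out range, leaving 21,200/24,000 of the credit: $5,820 × 21,200/24,000 = $5,141.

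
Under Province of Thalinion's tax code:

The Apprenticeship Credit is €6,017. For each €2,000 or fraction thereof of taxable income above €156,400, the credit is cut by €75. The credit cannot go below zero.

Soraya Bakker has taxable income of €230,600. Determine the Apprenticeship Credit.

€3,167

Apprenticeship Credit: income exceeds €156,400 by €74,200, which is 38 full-or-partial €2,000 increments; reduction = 38 × €75 = €2,850, leaving €3,167.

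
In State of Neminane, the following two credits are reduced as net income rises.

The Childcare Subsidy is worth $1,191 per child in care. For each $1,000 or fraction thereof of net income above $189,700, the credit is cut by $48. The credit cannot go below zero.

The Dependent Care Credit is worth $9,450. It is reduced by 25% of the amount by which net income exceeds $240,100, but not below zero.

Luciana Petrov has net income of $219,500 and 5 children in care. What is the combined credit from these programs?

$13,965

Childcare Subsidy: base = 5 × $1,191 = $5,955. income exceeds $189,700 by $29,800, which is 30 full-or-partial $1,000 increments; reduction = 30 × $48 = $1,440, leaving $4,515.
Dependent Care Credit: $219,500 is at or below the $240,100 threshold, so the full $9,450 applies.
Total: $4,515 + $9,450 = $13,965.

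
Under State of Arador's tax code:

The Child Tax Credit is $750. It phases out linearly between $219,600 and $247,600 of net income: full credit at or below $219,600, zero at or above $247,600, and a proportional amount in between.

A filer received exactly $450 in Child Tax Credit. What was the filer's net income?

$230,800

$450 is 450/750 of the full $750, so 300/750 of the $28,000 range has been used: income = $219,600 + $28,000 × 300/750 = $230,800.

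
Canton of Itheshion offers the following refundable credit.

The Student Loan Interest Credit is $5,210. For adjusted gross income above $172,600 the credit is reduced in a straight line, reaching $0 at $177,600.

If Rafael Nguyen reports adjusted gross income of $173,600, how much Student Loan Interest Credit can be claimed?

$4,168

Student Loan Interest Credit: $173,600 is $1,000 into a $5,000 phase-out range, leaving 4,000/5,000 of the credit: $5,210 × 4,000/5,000 = $4,168.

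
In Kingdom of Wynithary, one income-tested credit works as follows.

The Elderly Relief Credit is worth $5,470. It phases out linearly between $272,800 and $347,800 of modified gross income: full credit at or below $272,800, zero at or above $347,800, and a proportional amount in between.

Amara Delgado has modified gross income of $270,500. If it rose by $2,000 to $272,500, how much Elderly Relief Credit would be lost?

$0

At $270,500 — $270,500 is at or below the $272,800 threshold, so the full $5,470 applies.
At $272,500 — $272,500 is at or below the $272,800 threshold, so the full $5,470 applies.
Lost: $5,470 − $5,470 = $0.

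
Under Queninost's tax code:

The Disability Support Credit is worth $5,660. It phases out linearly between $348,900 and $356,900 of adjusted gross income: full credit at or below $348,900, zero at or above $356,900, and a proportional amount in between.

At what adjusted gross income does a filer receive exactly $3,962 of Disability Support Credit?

$351,300

$3,962 is 3,962/5,660 of the full $5,660, so 1,698/5,660 of the $8,000 range has been used: income = $348,900 + $8,000 × 1,698/5,660 = $351,300.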